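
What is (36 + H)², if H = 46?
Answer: 6724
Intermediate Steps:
(36 + H)² = (36 + 46)² = 82² = 6724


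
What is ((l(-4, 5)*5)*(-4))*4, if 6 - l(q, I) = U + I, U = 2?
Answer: 80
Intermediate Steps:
l(q, I) = 4 - I (l(q, I) = 6 - (2 + I) = 6 + (-2 - I) = 4 - I)
((l(-4, 5)*5)*(-4))*4 = (((4 - 1*5)*5)*(-4))*4 = (((4 - 5)*5)*(-4))*4 = (-1*5*(-4))*4 = -5*(-4)*4 = 20*4 = 80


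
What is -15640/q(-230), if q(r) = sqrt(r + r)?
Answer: 68*I*sqrt(115) ≈ 729.22*I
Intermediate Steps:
q(r) = sqrt(2)*sqrt(r) (q(r) = sqrt(2*r) = sqrt(2)*sqrt(r))
-15640/q(-230) = -15640*(-I*sqrt(115)/230) = -(-68)*I*sqrt(115) = 68*I*sqrt(115)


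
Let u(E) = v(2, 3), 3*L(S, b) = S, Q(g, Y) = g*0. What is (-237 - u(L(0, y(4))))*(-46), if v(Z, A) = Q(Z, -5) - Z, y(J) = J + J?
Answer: 10810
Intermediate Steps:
Q(g, Y) = 0
y(J) = 2*J
L(S, b) = S/3
v(Z, A) = -Z (v(Z, A) = 0 - Z = -Z)
u(E) = -2 (u(E) = -1*2 = -2)
(-237 - u(L(0, y(4))))*(-46) = (-237 - 1*(-2))*(-46) = (-237 + 2)*(-46) = -235*(-46) = 10810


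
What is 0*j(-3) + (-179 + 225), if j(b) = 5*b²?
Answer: 46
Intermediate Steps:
0*j(-3) + (-179 + 225) = 0*(5*(-3)²) + (-179 + 225) = 0*(5*9) + 46 = 0*45 + 46 = 0 + 46 = 46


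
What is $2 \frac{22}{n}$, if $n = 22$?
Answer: $2$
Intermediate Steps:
$2 \frac{22}{n} = 2 \cdot \frac{22}{22} = 2 \cdot 22 \cdot \frac{1}{22} = 2 \cdot 1 = 2$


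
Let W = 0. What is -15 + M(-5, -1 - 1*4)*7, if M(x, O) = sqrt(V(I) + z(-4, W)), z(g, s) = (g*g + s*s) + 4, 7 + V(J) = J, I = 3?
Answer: 13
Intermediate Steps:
V(J) = -7 + J
z(g, s) = 4 + g**2 + s**2 (z(g, s) = (g**2 + s**2) + 4 = 4 + g**2 + s**2)
M(x, O) = 4 (M(x, O) = sqrt((-7 + 3) + (4 + (-4)**2 + 0**2)) = sqrt(-4 + (4 + 16 + 0)) = sqrt(-4 + 20) = sqrt(16) = 4)
-15 + M(-5, -1 - 1*4)*7 = -15 + 4*7 = -15 + 28 = 13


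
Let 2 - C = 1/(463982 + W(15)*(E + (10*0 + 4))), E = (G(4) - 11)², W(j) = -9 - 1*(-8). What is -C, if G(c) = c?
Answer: -927857/463929 ≈ -2.0000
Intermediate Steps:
W(j) = -1 (W(j) = -9 + 8 = -1)
E = 49 (E = (4 - 11)² = (-7)² = 49)
C = 927857/463929 (C = 2 - 1/(463982 - (49 + (10*0 + 4))) = 2 - 1/(463982 - (49 + (0 + 4))) = 2 - 1/(463982 - (49 + 4)) = 2 - 1/(463982 - 1*53) = 2 - 1/(463982 - 53) = 2 - 1/463929 = 927857/463929 ≈ 2.0000)
-C = -1*927857/463929 = -927857/463929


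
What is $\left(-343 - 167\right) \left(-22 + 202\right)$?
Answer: $-91800$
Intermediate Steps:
$\left(-343 - 167\right) \left(-22 + 202\right) = \left(-510\right) 180 = -91800$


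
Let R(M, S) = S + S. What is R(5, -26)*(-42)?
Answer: 2184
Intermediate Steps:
R(M, S) = 2*S
R(5, -26)*(-42) = (2*(-26))*(-42) = -52*(-42) = 2184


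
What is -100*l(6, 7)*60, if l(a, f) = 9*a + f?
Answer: -366000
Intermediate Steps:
l(a, f) = f + 9*a
-100*l(6, 7)*60 = -100*(7 + 9*6)*60 = -100*(7 + 54)*60 = -100*61*60 = -6100*60 = -366000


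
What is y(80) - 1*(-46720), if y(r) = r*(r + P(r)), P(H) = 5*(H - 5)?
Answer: 83120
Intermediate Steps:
P(H) = -25 + 5*H (P(H) = 5*(-5 + H) = -25 + 5*H)
y(r) = r*(-25 + 6*r) (y(r) = r*(r + (-25 + 5*r)) = r*(-25 + 6*r))
y(80) - 1*(-46720) = 80*(-25 + 6*80) - 1*(-46720) = 80*(-25 + 480) + 46720 = 80*455 + 46720 = 36400 + 46720 = 83120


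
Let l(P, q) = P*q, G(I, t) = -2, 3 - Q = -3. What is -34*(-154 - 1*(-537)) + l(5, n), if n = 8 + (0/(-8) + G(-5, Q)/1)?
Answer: -12992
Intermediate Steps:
Q = 6 (Q = 3 - 1*(-3) = 3 + 3 = 6)
n = 6 (n = 8 + (0/(-8) - 2/1) = 8 + (0*(-⅛) - 2*1) = 8 + (0 - 2) = 8 - 2 = 6)
-34*(-154 - 1*(-537)) + l(5, n) = -34*(-154 - 1*(-537)) + 5*6 = -34*(-154 + 537) + 30 = -34*383 + 30 = -13022 + 30 = -12992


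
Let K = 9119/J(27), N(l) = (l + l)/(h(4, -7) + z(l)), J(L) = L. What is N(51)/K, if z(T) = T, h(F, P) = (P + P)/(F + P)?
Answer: 8262/1522873 ≈ 0.0054253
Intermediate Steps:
h(F, P) = 2*P/(F + P) (h(F, P) = (2*P)/(F + P) = 2*P/(F + P))
N(l) = 2*l/(14/3 + l) (N(l) = (l + l)/(2*(-7)/(4 - 7) + l) = (2*l)/(2*(-7)/(-3) + l) = (2*l)/(2*(-7)*(-1/3) + l) = (2*l)/(14/3 + l) = 2*l/(14/3 + l))
K = 9119/27 ≈ 337.74
N(51)/K = (6*51/(14 + 3*51))/(9119/27) = (6*51/(14 + 153))*(27/9119) = (6*51/167)*(27/9119) = (6*51*(1/167))*(27/9119) = (306/167)*(27/9119) = 8262/1522873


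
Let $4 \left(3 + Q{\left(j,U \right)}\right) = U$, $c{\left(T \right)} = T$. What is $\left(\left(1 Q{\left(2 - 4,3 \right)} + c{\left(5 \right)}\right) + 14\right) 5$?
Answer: $\frac{335}{4} \approx 83.75$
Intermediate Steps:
$Q{\left(j,U \right)} = -3 + \frac{U}{4}$
$\left(\left(1 Q{\left(2 - 4,3 \right)} + c{\left(5 \right)}\right) + 14\right) 5 = \left(\left(1 \left(-3 + \frac{1}{4} \cdot 3\right) + 5\right) + 14\right) 5 = \left(\left(1 \left(-3 + \frac{3}{4}\right) + 5\right) + 14\right) 5 = \left(\left(1 \left(- \frac{9}{4}\right) + 5\right) + 14\right) 5 = \left(\left(- \frac{9}{4} + 5\right) + 14\right) 5 = \left(\frac{11}{4} + 14\right) 5 = \frac{67}{4} \cdot 5 = \frac{335}{4}$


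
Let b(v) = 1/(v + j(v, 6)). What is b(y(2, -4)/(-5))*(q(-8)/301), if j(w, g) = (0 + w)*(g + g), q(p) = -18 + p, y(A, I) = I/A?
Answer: -5/301 ≈ -0.016611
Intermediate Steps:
j(w, g) = 2*g*w (j(w, g) = w*(2*g) = 2*g*w)
b(v) = 1/(13*v) (b(v) = 1/(v + 2*6*v) = 1/(v + 12*v) = 1/(13*v))
b(y(2, -4)/(-5))*(q(-8)/301) = (1/(13*((-4/2/(-5)))))*((-18 - 8)/301) = (1/(13*((-4*½*(-⅕)))))*(-26*1/301) = (1/(13*((-2*(-⅕)))))*(-26/301) = (1/(13*(⅖)))*(-26/301) = ((1/13)*(5/2))*(-26/301) = (5/26)*(-26/301) = -5/301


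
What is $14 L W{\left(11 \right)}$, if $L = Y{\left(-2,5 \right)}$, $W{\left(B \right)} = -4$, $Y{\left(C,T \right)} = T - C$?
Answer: $-392$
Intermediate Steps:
$L = 7$ ($L = 5 - -2 = 5 + 2 = 7$)
$14 L W{\left(11 \right)} = 14 \cdot 7 \left(-4\right) = 98 \left(-4\right) = -392$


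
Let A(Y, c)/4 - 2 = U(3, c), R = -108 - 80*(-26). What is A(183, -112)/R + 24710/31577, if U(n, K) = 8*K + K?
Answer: -2797776/2223923 ≈ -1.2580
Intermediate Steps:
R = 1972 (R = -108 + 2080 = 1972)
U(n, K) = 9*K
A(Y, c) = 8 + 36*c (A(Y, c) = 8 + 4*(9*c) = 8 + 36*c)
A(183, -112)/R + 24710/31577 = (8 + 36*(-112))/1972 + 24710/31577 = (8 - 4032)*(1/1972) + 24710*(1/31577) = -4024*1/1972 + 3530/4511 = -1006/493 + 3530/4511 = -2797776/2223923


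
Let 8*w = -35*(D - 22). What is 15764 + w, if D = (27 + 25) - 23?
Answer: 125867/8 ≈ 15733.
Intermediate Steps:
D = 29 (D = 52 - 23 = 29)
w = -245/8 (w = (-35*(29 - 22))/8 = (-35*7)/8 = (1/8)*(-245) = -245/8 ≈ -30.625)
15764 + w = 15764 - 245/8 = 125867/8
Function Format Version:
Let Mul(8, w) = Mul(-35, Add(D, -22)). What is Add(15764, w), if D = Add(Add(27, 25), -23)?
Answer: Rational(125867, 8) ≈ 15733.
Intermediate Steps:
D = 29 (D = Add(52, -23) = 29)
w = Rational(-245, 8) (w = Mul(Rational(1, 8), Mul(-35, Add(29, -22))) = Mul(Rational(1, 8), Mul(-35, 7)) = Mul(Rational(1, 8), -245) = Rational(-245, 8) ≈ -30.625)
Add(15764, w) = Add(15764, Rational(-245, 8)) = Rational(125867, 8)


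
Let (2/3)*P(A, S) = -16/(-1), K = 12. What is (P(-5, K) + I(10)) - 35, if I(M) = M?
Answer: -1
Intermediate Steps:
P(A, S) = 24 (P(A, S) = 3*(-16/(-1))/2 = 3*(-16*(-1))/2 = 3*(-1*(-16))/2 = (3/2)*16 = 24)
(P(-5, K) + I(10)) - 35 = (24 + 10) - 35 = 34 - 35 = -1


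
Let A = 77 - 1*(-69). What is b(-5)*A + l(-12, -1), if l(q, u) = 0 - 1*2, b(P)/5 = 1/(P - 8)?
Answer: -756/13 ≈ -58.154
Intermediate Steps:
A = 146 (A = 77 + 69 = 146)
b(P) = 5/(-8 + P) (b(P) = 5/(P - 8) = 5/(-8 + P))
l(q, u) = -2 (l(q, u) = 0 - 2 = -2)
b(-5)*A + l(-12, -1) = (5/(-8 - 5))*146 - 2 = (5/(-13))*146 - 2 = (5*(-1/13))*146 - 2 = -5/13*146 - 2 = -730/13 - 2 = -756/13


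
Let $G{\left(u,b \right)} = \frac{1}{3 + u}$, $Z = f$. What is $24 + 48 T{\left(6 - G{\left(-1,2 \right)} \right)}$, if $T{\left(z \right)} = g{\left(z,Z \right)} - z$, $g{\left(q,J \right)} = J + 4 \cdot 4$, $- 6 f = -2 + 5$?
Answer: $504$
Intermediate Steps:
$f = - \frac{1}{2}$ ($f = - \frac{-2 + 5}{6} = \left(- \frac{1}{6}\right) 3 = - \frac{1}{2} \approx -0.5$)
$Z = - \frac{1}{2} \approx -0.5$
$g{\left(q,J \right)} = 16 + J$ ($g{\left(q,J \right)} = J + 16 = 16 + J$)
$T{\left(z \right)} = \frac{31}{2} - z$ ($T{\left(z \right)} = \left(16 - \frac{1}{2}\right) - z = \frac{31}{2} - z$)
$24 + 48 T{\left(6 - G{\left(-1,2 \right)} \right)} = 24 + 48 \left(\frac{31}{2} - \left(6 - \frac{1}{3 - 1}\right)\right) = 24 + 48 \left(\frac{31}{2} - \left(6 - \frac{1}{2}\right)\right) = 24 + 48 \left(\frac{31}{2} - \frac{11}{2}\right) = 24 + 48 \cdot 10 = 24 + 480 = 504$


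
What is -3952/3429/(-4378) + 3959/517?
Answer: 2701599661/352785807 ≈ 7.6579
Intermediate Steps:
-3952/3429/(-4378) + 3959/517 = -3952*1/3429*(-1/4378) + 3959*(1/517) = -3952/3429*(-1/4378) + 3959/517 = 1976/7506081 + 3959/517 = 2701599661/352785807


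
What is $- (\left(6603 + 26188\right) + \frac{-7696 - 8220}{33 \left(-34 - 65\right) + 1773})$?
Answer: $- \frac{24502835}{747} \approx -32802.0$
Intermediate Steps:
$- (\left(6603 + 26188\right) + \frac{-7696 - 8220}{33 \left(-34 - 65\right) + 1773}) = - (32791 - \frac{15916}{33 \left(-99\right) + 1773}) = - (32791 - \frac{15916}{-3267 + 1773}) = - (32791 - \frac{15916}{-1494}) = - (32791 - - \frac{7958}{747}) = - (32791 + \frac{7958}{747}) = \left(-1\right) \frac{24502835}{747} = - \frac{24502835}{747}$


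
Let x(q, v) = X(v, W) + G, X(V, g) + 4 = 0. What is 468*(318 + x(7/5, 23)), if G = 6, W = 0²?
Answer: 149760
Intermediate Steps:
W = 0
X(V, g) = -4 (X(V, g) = -4 + 0 = -4)
x(q, v) = 2 (x(q, v) = -4 + 6 = 2)
468*(318 + x(7/5, 23)) = 468*(318 + 2) = 468*320 = 149760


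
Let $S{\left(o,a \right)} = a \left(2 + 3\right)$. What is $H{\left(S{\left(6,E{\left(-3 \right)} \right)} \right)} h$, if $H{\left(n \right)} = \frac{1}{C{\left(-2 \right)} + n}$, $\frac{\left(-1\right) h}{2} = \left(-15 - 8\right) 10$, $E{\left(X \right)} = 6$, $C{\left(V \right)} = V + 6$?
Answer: $\frac{230}{17} \approx 13.529$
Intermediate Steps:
$C{\left(V \right)} = 6 + V$
$h = 460$ ($h = - 2 \left(-15 - 8\right) 10 = - 2 \left(\left(-23\right) 10\right) = \left(-2\right) \left(-230\right) = 460$)
$S{\left(o,a \right)} = 5 a$ ($S{\left(o,a \right)} = a 5 = 5 a$)
$H{\left(n \right)} = \frac{1}{4 + n}$ ($H{\left(n \right)} = \frac{1}{\left(6 - 2\right) + n} = \frac{1}{4 + n}$)
$H{\left(S{\left(6,E{\left(-3 \right)} \right)} \right)} h = \frac{1}{4 + 5 \cdot 6} \cdot 460 = \frac{1}{4 + 30} \cdot 460 = \frac{1}{34} \cdot 460 = \frac{230}{17}$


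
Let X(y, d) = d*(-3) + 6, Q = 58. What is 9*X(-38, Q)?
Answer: -1512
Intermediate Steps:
X(y, d) = 6 - 3*d (X(y, d) = -3*d + 6 = 6 - 3*d)
9*X(-38, Q) = 9*(6 - 3*58) = 9*(6 - 174) = 9*(-168) = -1512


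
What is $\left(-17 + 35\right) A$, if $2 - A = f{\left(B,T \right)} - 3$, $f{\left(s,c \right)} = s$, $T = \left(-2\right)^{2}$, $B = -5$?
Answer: $180$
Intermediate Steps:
$T = 4$
$A = 10$ ($A = 2 - \left(-5 - 3\right) = 2 - -8 = 2 + 8 = 10$)
$\left(-17 + 35\right) A = \left(-17 + 35\right) 10 = 18 \cdot 10 = 180$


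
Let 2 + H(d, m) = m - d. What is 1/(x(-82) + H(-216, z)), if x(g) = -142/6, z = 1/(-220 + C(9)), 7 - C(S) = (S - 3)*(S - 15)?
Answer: 177/33688 ≈ 0.0052541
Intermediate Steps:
C(S) = 7 - (-15 + S)*(-3 + S) (C(S) = 7 - (S - 3)*(S - 15) = 7 - (-3 + S)*(-15 + S) = 7 - (-15 + S)*(-3 + S))
z = -1/177 (z = 1/(-220 + (-38 - 1*9**2 + 18*9)) = 1/(-220 + (-38 - 1*81 + 162)) = 1/(-220 + (-38 - 81 + 162)) = 1/(-220 + 43) = 1/(-177) = -1/177 ≈ -0.0056497)
H(d, m) = -2 + m - d (H(d, m) = -2 + (m - d) = -2 + m - d)
x(g) = -71/3 (x(g) = -142*1/6 = -71/3)
1/(x(-82) + H(-216, z)) = 1/(-71/3 + (-2 - 1/177 - 1*(-216))) = 1/(-71/3 + (-2 - 1/177 + 216)) = 1/(-71/3 + 37877/177) = 1/(33688/177) = 177/33688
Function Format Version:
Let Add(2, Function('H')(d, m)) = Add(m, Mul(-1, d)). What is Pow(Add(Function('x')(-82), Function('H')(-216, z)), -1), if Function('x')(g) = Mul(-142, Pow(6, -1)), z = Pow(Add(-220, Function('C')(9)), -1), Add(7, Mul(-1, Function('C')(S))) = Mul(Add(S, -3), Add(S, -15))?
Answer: Rational(177, 33688) ≈ 0.0052541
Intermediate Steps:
Function('C')(S) = Add(7, Mul(-1, Add(-15, S), Add(-3, S))) (Function('C')(S) = Add(7, Mul(-1, Mul(Add(S, -3), Add(S, -15)))) = Add(7, Mul(-1, Mul(Add(-3, S), Add(-15, S)))) = Add(7, Mul(-1, Mul(Add(-15, S), Add(-3, S)))) = Add(7, Mul(-1, Add(-15, S), Add(-3, S))))
z = Rational(-1, 177) (z = Pow(Add(-220, Add(-38, Mul(-1, Pow(9, 2)), Mul(18, 9))), -1) = Pow(Add(-220, Add(-38, Mul(-1, 81), 162)), -1) = Pow(Add(-220, Add(-38, -81, 162)), -1) = Pow(Add(-220, 43), -1) = Pow(-177, -1) = Rational(-1, 177) ≈ -0.0056497)
Function('H')(d, m) = Add(-2, m, Mul(-1, d)) (Function('H')(d, m) = Add(-2, Add(m, Mul(-1, d))) = Add(-2, m, Mul(-1, d)))
Function('x')(g) = Rational(-71, 3) (Function('x')(g) = Mul(-142, Rational(1, 6)) = Rational(-71, 3))
Pow(Add(Function('x')(-82), Function('H')(-216, z)), -1) = Pow(Add(Rational(-71, 3), Add(-2, Rational(-1, 177), Mul(-1, -216))), -1) = Pow(Add(Rational(-71, 3), Add(-2, Rational(-1, 177), 216)), -1) = Pow(Add(Rational(-71, 3), Rational(37877, 177)), -1) = Pow(Rational(33688, 177), -1) = Rational(177, 33688)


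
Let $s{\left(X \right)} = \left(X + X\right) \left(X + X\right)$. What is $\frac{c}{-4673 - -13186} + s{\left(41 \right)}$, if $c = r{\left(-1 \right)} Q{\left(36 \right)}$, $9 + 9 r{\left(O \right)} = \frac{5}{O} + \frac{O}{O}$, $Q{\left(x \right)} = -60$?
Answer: $\frac{171724496}{25539} \approx 6724.0$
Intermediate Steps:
$r{\left(O \right)} = - \frac{8}{9} + \frac{5}{9 O}$ ($r{\left(O \right)} = -1 + \frac{\frac{5}{O} + \frac{O}{O}}{9} = -1 + \frac{\frac{5}{O} + 1}{9} = -1 + \frac{1 + \frac{5}{O}}{9} = -1 + \left(\frac{1}{9} + \frac{5}{9 O}\right) = - \frac{8}{9} + \frac{5}{9 O}$)
$s{\left(X \right)} = 4 X^{2}$ ($s{\left(X \right)} = 2 X 2 X = 4 X^{2}$)
$c = \frac{260}{3}$ ($c = \frac{5 - -8}{9 \left(-1\right)} \left(-60\right) = \frac{1}{9} \left(-1\right) \left(5 + 8\right) \left(-60\right) = \frac{1}{9} \left(-1\right) 13 \left(-60\right) = \left(- \frac{13}{9}\right) \left(-60\right) = \frac{260}{3} \approx 86.667$)
$\frac{c}{-4673 - -13186} + s{\left(41 \right)} = \frac{260}{3 \left(-4673 - -13186\right)} + 4 \cdot 41^{2} = \frac{260}{3 \left(-4673 + 13186\right)} + 4 \cdot 1681 = \frac{260}{3 \cdot 8513} + 6724 = \frac{260}{3} \cdot \frac{1}{8513} + 6724 = \frac{260}{25539} + 6724 = \frac{171724496}{25539}$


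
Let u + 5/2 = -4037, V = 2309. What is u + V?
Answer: -3461/2 ≈ -1730.5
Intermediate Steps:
u = -8079/2 (u = -5/2 - 4037 = -8079/2 ≈ -4039.5)
u + V = -8079/2 + 2309 = -3461/2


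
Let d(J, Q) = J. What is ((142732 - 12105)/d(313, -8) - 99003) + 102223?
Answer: 1138487/313 ≈ 3637.3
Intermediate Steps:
((142732 - 12105)/d(313, -8) - 99003) + 102223 = ((142732 - 12105)/313 - 99003) + 102223 = (130627*(1/313) - 99003) + 102223 = (130627/313 - 99003) + 102223 = -30857312/313 + 102223 = 1138487/313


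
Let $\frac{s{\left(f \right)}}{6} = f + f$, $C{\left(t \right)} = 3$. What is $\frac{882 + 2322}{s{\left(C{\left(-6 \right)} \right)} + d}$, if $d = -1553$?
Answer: $- \frac{3204}{1517} \approx -2.1121$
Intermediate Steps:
$s{\left(f \right)} = 12 f$ ($s{\left(f \right)} = 6 \left(f + f\right) = 6 \cdot 2 f = 12 f$)
$\frac{882 + 2322}{s{\left(C{\left(-6 \right)} \right)} + d} = \frac{882 + 2322}{12 \cdot 3 - 1553} = \frac{3204}{36 - 1553} = \frac{3204}{-1517} = 3204 \left(- \frac{1}{1517}\right) = - \frac{3204}{1517}$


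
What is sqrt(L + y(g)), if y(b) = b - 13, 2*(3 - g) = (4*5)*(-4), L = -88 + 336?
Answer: sqrt(278) ≈ 16.673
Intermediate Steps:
L = 248
g = 43 (g = 3 - 4*5*(-4)/2 = 3 - 10*(-4) = 3 - 1/2*(-80) = 3 + 40 = 43)
y(b) = -13 + b
sqrt(L + y(g)) = sqrt(248 + (-13 + 43)) = sqrt(248 + 30) = sqrt(278)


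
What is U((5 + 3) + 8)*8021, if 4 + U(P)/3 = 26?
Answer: 529386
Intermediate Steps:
U(P) = 66 (U(P) = -12 + 3*26 = -12 + 78 = 66)
U((5 + 3) + 8)*8021 = 66*8021 = 529386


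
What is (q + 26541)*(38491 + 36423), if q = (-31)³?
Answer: -243470500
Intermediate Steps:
q = -29791
(q + 26541)*(38491 + 36423) = (-29791 + 26541)*(38491 + 36423) = -3250*74914 = -243470500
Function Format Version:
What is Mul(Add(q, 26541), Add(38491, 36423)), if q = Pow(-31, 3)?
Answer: -243470500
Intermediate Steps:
q = -29791
Mul(Add(q, 26541), Add(38491, 36423)) = Mul(Add(-29791, 26541), Add(38491, 36423)) = Mul(-3250, 74914) = -243470500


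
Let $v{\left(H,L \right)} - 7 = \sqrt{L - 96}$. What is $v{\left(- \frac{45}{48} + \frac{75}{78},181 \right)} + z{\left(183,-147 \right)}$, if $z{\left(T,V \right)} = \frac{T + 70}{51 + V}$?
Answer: $\frac{419}{96} + \sqrt{85} \approx 13.584$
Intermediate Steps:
$v{\left(H,L \right)} = 7 + \sqrt{-96 + L}$ ($v{\left(H,L \right)} = 7 + \sqrt{L - 96} = 7 + \sqrt{-96 + L}$)
$z{\left(T,V \right)} = \frac{70 + T}{51 + V}$
$v{\left(- \frac{45}{48} + \frac{75}{78},181 \right)} + z{\left(183,-147 \right)} = \left(7 + \sqrt{-96 + 181}\right) + \frac{70 + 183}{51 - 147} = \left(7 + \sqrt{85}\right) + \frac{1}{-96} \cdot 253 = \left(7 + \sqrt{85}\right) - \frac{253}{96} = \frac{419}{96} + \sqrt{85}$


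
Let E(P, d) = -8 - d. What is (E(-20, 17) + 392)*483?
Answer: 177261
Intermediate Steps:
(E(-20, 17) + 392)*483 = ((-8 - 1*17) + 392)*483 = ((-8 - 17) + 392)*483 = (-25 + 392)*483 = 367*483 = 177261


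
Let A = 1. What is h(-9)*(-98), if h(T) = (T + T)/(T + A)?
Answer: -441/2 ≈ -220.50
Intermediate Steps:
h(T) = 2*T/(1 + T) (h(T) = (T + T)/(T + 1) = (2*T)/(1 + T) = 2*T/(1 + T))
h(-9)*(-98) = (2*(-9)/(1 - 9))*(-98) = (2*(-9)/(-8))*(-98) = (2*(-9)*(-⅛))*(-98) = (9/4)*(-98) = -441/2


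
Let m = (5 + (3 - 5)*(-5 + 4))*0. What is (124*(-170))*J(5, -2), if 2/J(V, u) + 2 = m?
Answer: 21080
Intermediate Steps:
m = 0 (m = (5 - 2*(-1))*0 = (5 + 2)*0 = 7*0 = 0)
J(V, u) = -1 (J(V, u) = 2/(-2 + 0) = 2/(-2) = 2*(-½) = -1)
(124*(-170))*J(5, -2) = (124*(-170))*(-1) = -21080*(-1) = 21080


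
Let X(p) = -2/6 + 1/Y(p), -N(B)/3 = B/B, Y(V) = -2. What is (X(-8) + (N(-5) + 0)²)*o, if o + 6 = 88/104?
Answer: -3283/78 ≈ -42.090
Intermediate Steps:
o = -67/13 (o = -6 + 88/104 = -6 + 88*(1/104) = -6 + 11/13 = -67/13 ≈ -5.1538)
N(B) = -3 (N(B) = -3*B/B = -3*1 = -3)
X(p) = -⅚ (X(p) = -2/6 + 1/(-2) = -2*⅙ + 1*(-½) = -⅓ - ½ = -⅚)
(X(-8) + (N(-5) + 0)²)*o = (-⅚ + (-3 + 0)²)*(-67/13) = (-⅚ + (-3)²)*(-67/13) = (-⅚ + 9)*(-67/13) = (49/6)*(-67/13) = -3283/78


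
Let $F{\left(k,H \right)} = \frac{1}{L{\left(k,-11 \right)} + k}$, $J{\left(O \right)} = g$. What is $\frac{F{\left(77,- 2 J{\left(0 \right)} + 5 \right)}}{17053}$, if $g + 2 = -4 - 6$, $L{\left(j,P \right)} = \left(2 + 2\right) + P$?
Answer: $\frac{1}{1193710} \approx 8.3772 \cdot 10^{-7}$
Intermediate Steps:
$L{\left(j,P \right)} = 4 + P$
$g = -12$ ($g = -2 - 10 = -12$)
$J{\left(O \right)} = -12$
$F{\left(k,H \right)} = \frac{1}{-7 + k}$ ($F{\left(k,H \right)} = \frac{1}{\left(4 - 11\right) + k} = \frac{1}{-7 + k}$)
$\frac{F{\left(77,- 2 J{\left(0 \right)} + 5 \right)}}{17053} = \frac{1}{\left(-7 + 77\right) 17053} = \frac{1}{70} \cdot \frac{1}{17053} = \frac{1}{1193710}$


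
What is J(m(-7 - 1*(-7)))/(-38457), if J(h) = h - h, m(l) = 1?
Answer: 0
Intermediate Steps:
J(h) = 0
J(m(-7 - 1*(-7)))/(-38457) = 0/(-38457) = 0*(-1/38457) = 0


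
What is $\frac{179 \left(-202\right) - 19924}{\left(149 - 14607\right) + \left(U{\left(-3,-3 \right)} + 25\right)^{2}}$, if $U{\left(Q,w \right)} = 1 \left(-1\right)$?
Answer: $\frac{28041}{6941} \approx 4.0399$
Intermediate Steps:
$U{\left(Q,w \right)} = -1$
$\frac{179 \left(-202\right) - 19924}{\left(149 - 14607\right) + \left(U{\left(-3,-3 \right)} + 25\right)^{2}} = \frac{179 \left(-202\right) - 19924}{\left(149 - 14607\right) + \left(-1 + 25\right)^{2}} = \frac{-36158 - 19924}{\left(149 - 14607\right) + 24^{2}} = - \frac{56082}{-14458 + 576} = - \frac{56082}{-13882} = \left(-56082\right) \left(- \frac{1}{13882}\right) = \frac{28041}{6941}$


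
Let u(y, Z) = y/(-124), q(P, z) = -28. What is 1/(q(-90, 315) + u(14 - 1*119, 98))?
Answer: -124/3367 ≈ -0.036828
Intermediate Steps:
u(y, Z) = -y/124 (u(y, Z) = y*(-1/124) = -y/124)
1/(q(-90, 315) + u(14 - 1*119, 98)) = 1/(-28 - (14 - 1*119)/124) = 1/(-28 - (14 - 119)/124) = 1/(-28 - 1/124*(-105)) = 1/(-28 + 105/124) = 1/(-3367/124) = -124/3367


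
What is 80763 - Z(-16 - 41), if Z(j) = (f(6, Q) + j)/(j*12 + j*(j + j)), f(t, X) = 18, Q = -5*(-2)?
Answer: 156518707/1938 ≈ 80763.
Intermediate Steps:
Q = 10
Z(j) = (18 + j)/(2*j**2 + 12*j) (Z(j) = (18 + j)/(j*12 + j*(j + j)) = (18 + j)/(12*j + j*(2*j)) = (18 + j)/(12*j + 2*j**2) = (18 + j)/(2*j**2 + 12*j))
80763 - Z(-16 - 41) = 80763 - (18 + (-16 - 41))/(2*(-16 - 41)*(6 + (-16 - 41))) = 80763 - (18 - 57)/(2*(-57)*(6 - 57)) = 80763 - (-1)*(-39)/(2*57*(-51)) = 80763 - (-1)*(-1)*(-39)/(2*57*51) = 80763 - 1*(-13/1938) = 80763 + 13/1938 = 156518707/1938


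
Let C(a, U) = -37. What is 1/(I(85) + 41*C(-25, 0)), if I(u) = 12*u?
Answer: -1/497 ≈ -0.0020121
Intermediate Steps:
1/(I(85) + 41*C(-25, 0)) = 1/(12*85 + 41*(-37)) = 1/(1020 - 1517) = 1/(-497) = -1/497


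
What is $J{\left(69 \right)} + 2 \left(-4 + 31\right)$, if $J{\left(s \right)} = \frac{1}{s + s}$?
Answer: $\frac{7453}{138} \approx 54.007$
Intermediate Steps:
$J{\left(s \right)} = \frac{1}{2 s}$
$J{\left(69 \right)} + 2 \left(-4 + 31\right) = \frac{1}{2 \cdot 69} + 2 \left(-4 + 31\right) = \frac{1}{2} \cdot \frac{1}{69} + 2 \cdot 27 = \frac{1}{138} + 54 = \frac{7453}{138}$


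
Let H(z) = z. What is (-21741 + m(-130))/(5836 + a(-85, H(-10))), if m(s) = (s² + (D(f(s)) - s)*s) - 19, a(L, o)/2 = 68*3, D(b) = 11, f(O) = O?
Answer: -11595/3122 ≈ -3.7140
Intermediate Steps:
a(L, o) = 408 (a(L, o) = 2*(68*3) = 2*204 = 408)
m(s) = -19 + s² + s*(11 - s) (m(s) = (s² + (11 - s)*s) - 19 = (s² + s*(11 - s)) - 19 = -19 + s² + s*(11 - s))
(-21741 + m(-130))/(5836 + a(-85, H(-10))) = (-21741 + (-19 + 11*(-130)))/(5836 + 408) = (-21741 + (-19 - 1430))/6244 = (-21741 - 1449)*(1/6244) = -23190*1/6244 = -11595/3122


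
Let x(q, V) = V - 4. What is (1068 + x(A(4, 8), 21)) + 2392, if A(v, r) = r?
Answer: 3477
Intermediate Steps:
x(q, V) = -4 + V
(1068 + x(A(4, 8), 21)) + 2392 = (1068 + (-4 + 21)) + 2392 = (1068 + 17) + 2392 = 1085 + 2392 = 3477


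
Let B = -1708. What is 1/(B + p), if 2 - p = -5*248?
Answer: -1/466 ≈ -0.0021459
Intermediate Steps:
p = 1242 (p = 2 - (-5)*248 = 2 - 1*(-1240) = 2 + 1240 = 1242)
1/(B + p) = 1/(-1708 + 1242) = 1/(-466) = -1/466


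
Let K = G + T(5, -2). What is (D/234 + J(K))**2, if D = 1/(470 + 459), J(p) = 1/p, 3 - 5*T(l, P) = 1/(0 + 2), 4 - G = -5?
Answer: 189043213681/17059658951556 ≈ 0.011081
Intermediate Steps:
G = 9 (G = 4 - 1*(-5) = 4 + 5 = 9)
T(l, P) = 1/2 (T(l, P) = 3/5 - 1/(5*(0 + 2)) = 3/5 - 1/5/2 = 3/5 - 1/5*1/2 = 3/5 - 1/10 = 1/2)
K = 19/2 (K = 9 + 1/2 = 19/2 ≈ 9.5000)
D = 1/929 ≈ 0.0010764
(D/234 + J(K))**2 = ((1/929)/234 + 1/(19/2))**2 = ((1/929)*(1/234) + 2/19)**2 = (1/217386 + 2/19)**2 = (434791/4130334)**2 = 189043213681/17059658951556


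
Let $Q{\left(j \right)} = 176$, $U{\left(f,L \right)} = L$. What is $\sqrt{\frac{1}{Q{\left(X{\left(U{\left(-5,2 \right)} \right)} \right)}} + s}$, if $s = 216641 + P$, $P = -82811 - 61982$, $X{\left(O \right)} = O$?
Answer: $\frac{\sqrt{139097739}}{44} \approx 268.04$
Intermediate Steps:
$P = -144793$ ($P = -82811 - 61982 = -144793$)
$s = 71848$ ($s = 216641 - 144793 = 71848$)
$\sqrt{\frac{1}{Q{\left(X{\left(U{\left(-5,2 \right)} \right)} \right)}} + s} = \sqrt{\frac{1}{176} + 71848} = \sqrt{\frac{12645249}{176}} = \frac{\sqrt{139097739}}{44}$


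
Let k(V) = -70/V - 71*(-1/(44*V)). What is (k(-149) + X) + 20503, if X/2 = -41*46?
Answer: 109691445/6556 ≈ 16731.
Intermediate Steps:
X = -3772 (X = 2*(-41*46) = 2*(-1886) = -3772)
k(V) = -3009/(44*V) (k(V) = -70/V - (-71)/(44*V) = -70/V + 71/(44*V) = -3009/(44*V))
(k(-149) + X) + 20503 = (-3009/44/(-149) - 3772) + 20503 = (-3009/44*(-1/149) - 3772) + 20503 = (3009/6556 - 3772) + 20503 = -24726223/6556 + 20503 = 109691445/6556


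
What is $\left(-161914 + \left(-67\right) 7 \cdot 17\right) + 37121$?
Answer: $-132766$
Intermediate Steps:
$\left(-161914 + \left(-67\right) 7 \cdot 17\right) + 37121 = \left(-161914 - 7973\right) + 37121 = -169887 + 37121 = -132766$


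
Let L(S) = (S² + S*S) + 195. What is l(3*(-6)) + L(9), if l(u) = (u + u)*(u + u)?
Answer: 1653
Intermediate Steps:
l(u) = 4*u² (l(u) = (2*u)*(2*u) = 4*u²)
L(S) = 195 + 2*S² (L(S) = (S² + S²) + 195 = 2*S² + 195 = 195 + 2*S²)
l(3*(-6)) + L(9) = 4*(3*(-6))² + (195 + 2*9²) = 4*(-18)² + (195 + 2*81) = 4*324 + (195 + 162) = 1296 + 357 = 1653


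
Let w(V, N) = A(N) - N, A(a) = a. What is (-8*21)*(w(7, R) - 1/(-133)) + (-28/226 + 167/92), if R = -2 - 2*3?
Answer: 84573/197524 ≈ 0.42817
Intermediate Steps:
R = -8 (R = -2 - 6 = -8)
w(V, N) = 0 (w(V, N) = N - N = 0)
(-8*21)*(w(7, R) - 1/(-133)) + (-28/226 + 167/92) = (-8*21)*(0 - 1/(-133)) + (-28/226 + 167/92) = -168*(0 - 1*(-1/133)) + (-28*1/226 + 167*(1/92)) = -168*(0 + 1/133) + (-14/113 + 167/92) = -168*1/133 + 17583/10396 = -24/19 + 17583/10396 = 84573/197524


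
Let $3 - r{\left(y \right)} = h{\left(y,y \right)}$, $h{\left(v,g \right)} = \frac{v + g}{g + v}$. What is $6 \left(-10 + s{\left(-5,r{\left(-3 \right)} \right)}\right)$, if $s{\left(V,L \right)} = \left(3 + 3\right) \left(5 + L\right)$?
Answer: $192$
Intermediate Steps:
$h{\left(v,g \right)} = 1$ ($h{\left(v,g \right)} = \frac{g + v}{g + v} = 1$)
$r{\left(y \right)} = 2$ ($r{\left(y \right)} = 3 - 1 = 2$)
$s{\left(V,L \right)} = 30 + 6 L$ ($s{\left(V,L \right)} = 6 \left(5 + L\right) = 30 + 6 L$)
$6 \left(-10 + s{\left(-5,r{\left(-3 \right)} \right)}\right) = 6 \left(-10 + \left(30 + 6 \cdot 2\right)\right) = 6 \left(-10 + \left(30 + 12\right)\right) = 6 \left(-10 + 42\right) = 6 \cdot 32 = 192$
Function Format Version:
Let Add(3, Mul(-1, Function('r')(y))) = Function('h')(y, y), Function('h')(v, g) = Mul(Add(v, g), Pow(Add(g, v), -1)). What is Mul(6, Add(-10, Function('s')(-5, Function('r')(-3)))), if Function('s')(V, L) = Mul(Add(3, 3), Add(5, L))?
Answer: 192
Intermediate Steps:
Function('h')(v, g) = 1 (Function('h')(v, g) = Mul(Add(g, v), Pow(Add(g, v), -1)) = 1)
Function('r')(y) = 2 (Function('r')(y) = Add(3, Mul(-1, 1)) = Add(3, -1) = 2)
Function('s')(V, L) = Add(30, Mul(6, L)) (Function('s')(V, L) = Mul(6, Add(5, L)) = Add(30, Mul(6, L)))
Mul(6, Add(-10, Function('s')(-5, Function('r')(-3)))) = Mul(6, Add(-10, Add(30, Mul(6, 2)))) = Mul(6, Add(-10, Add(30, 12))) = Mul(6, Add(-10, 42)) = Mul(6, 32) = 192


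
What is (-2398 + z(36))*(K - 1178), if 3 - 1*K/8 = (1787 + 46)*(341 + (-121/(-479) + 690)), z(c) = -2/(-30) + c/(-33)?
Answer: 2867508718271794/79035 ≈ 3.6282e+10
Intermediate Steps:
z(c) = 1/15 - c/33 (z(c) = -2*(-1/30) + c*(-1/33) = 1/15 - c/33)
K = -7243564584/479 (K = 24 - 8*(1787 + 46)*(341 + (-121/(-479) + 690)) = 24 - 14664*(341 + (-121*(-1/479) + 690)) = 24 - 14664*(341 + (121/479 + 690)) = 24 - 14664*(341 + 330631/479) = 24 - 14664*493970/479 = 24 - 8*905447010/479 = 24 - 7243576080/479 = -7243564584/479 ≈ -1.5122e+7)
(-2398 + z(36))*(K - 1178) = (-2398 + (1/15 - 1/33*36))*(-7243564584/479 - 1178) = (-2398 + (1/15 - 12/11))*(-7244128846/479) = (-2398 - 169/165)*(-7244128846/479) = -395839/165*(-7244128846/479) = 2867508718271794/79035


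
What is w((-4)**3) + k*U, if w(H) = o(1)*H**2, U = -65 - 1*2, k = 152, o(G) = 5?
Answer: 10296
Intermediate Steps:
U = -67 (U = -65 - 2 = -67)
w(H) = 5*H**2
w((-4)**3) + k*U = 5*((-4)**3)**2 + 152*(-67) = 5*(-64)**2 - 10184 = 5*4096 - 10184 = 20480 - 10184 = 10296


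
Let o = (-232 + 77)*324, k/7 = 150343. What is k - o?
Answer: 1102621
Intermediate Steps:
k = 1052401 (k = 7*150343 = 1052401)
o = -50220 (o = -155*324 = -50220)
k - o = 1052401 - 1*(-50220) = 1052401 + 50220 = 1102621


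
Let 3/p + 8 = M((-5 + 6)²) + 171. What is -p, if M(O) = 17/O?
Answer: -1/60 ≈ -0.016667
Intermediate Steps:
p = 1/60 (p = 3/(-8 + (17/((-5 + 6)²) + 171)) = 3/(-8 + (17/(1²) + 171)) = 3/(-8 + (17/1 + 171)) = 3/(-8 + (17*1 + 171)) = 3/(-8 + (17 + 171)) = 3/(-8 + 188) = 3/180 = 3*(1/180) = 1/60 ≈ 0.016667)
-p = -1*1/60 = -1/60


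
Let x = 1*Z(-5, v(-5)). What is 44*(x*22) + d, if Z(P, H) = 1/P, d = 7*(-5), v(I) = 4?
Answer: -1143/5 ≈ -228.60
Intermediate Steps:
d = -35
Z(P, H) = 1/P
x = -⅕ (x = 1/(-5) = 1*(-⅕) = -⅕ ≈ -0.20000)
44*(x*22) + d = 44*(-⅕*22) - 35 = 44*(-22/5) - 35 = -968/5 - 35 = -1143/5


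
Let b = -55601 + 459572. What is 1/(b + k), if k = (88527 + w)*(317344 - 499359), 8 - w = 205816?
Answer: 1/21347305186 ≈ 4.6844e-11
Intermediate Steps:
w = -205808 (w = 8 - 1*205816 = 8 - 205816 = -205808)
b = 403971
k = 21346901215 (k = (88527 - 205808)*(317344 - 499359) = -117281*(-182015) = 21346901215)
1/(b + k) = 1/(403971 + 21346901215) = 1/21347305186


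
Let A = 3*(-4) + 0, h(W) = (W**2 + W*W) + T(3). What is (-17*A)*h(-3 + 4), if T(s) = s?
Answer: 1020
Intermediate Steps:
h(W) = 3 + 2*W**2 (h(W) = (W**2 + W*W) + 3 = (W**2 + W**2) + 3 = 2*W**2 + 3 = 3 + 2*W**2)
A = -12 (A = -12 + 0 = -12)
(-17*A)*h(-3 + 4) = (-17*(-12))*(3 + 2*(-3 + 4)**2) = 204*(3 + 2*1**2) = 204*(3 + 2*1) = 204*(3 + 2) = 204*5 = 1020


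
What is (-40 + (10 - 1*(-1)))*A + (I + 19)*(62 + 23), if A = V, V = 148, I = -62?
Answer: -7947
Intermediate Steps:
A = 148
(-40 + (10 - 1*(-1)))*A + (I + 19)*(62 + 23) = (-40 + (10 - 1*(-1)))*148 + (-62 + 19)*(62 + 23) = (-40 + (10 + 1))*148 - 43*85 = (-40 + 11)*148 - 3655 = -29*148 - 3655 = -4292 - 3655 = -7947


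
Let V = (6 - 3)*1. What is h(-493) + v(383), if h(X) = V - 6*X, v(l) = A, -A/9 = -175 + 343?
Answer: 1449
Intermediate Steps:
V = 3 (V = 3*1 = 3)
A = -1512 (A = -9*(-175 + 343) = -9*168 = -1512)
v(l) = -1512
h(X) = 3 - 6*X
h(-493) + v(383) = (3 - 6*(-493)) - 1512 = (3 + 2958) - 1512 = 2961 - 1512 = 1449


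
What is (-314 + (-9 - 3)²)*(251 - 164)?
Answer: -14790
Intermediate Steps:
(-314 + (-9 - 3)²)*(251 - 164) = (-314 + (-12)²)*87 = (-314 + 144)*87 = -170*87 = -14790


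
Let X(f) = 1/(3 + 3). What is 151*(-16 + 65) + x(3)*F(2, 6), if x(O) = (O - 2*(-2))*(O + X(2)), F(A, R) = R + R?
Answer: 7665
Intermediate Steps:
X(f) = 1/6
F(A, R) = 2*R
x(O) = (4 + O)*(1/6 + O) (x(O) = (O - 2*(-2))*(O + 1/6) = (O + 4)*(1/6 + O) = (4 + O)*(1/6 + O))
151*(-16 + 65) + x(3)*F(2, 6) = 151*(-16 + 65) + (2/3 + 3**2 + (25/6)*3)*(2*6) = 151*49 + (2/3 + 9 + 25/2)*12 = 7399 + (133/6)*12 = 7399 + 266 = 7665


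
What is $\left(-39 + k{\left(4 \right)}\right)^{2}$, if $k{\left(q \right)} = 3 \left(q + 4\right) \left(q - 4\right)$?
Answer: $1521$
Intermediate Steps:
$k{\left(q \right)} = 3 \left(-4 + q\right) \left(4 + q\right)$ ($k{\left(q \right)} = 3 \left(4 + q\right) \left(-4 + q\right) = 3 \left(-4 + q\right) \left(4 + q\right)$)
$\left(-39 + k{\left(4 \right)}\right)^{2} = \left(-39 - \left(48 - 3 \cdot 4^{2}\right)\right)^{2} = \left(-39 + \left(-48 + 3 \cdot 16\right)\right)^{2} = \left(-39 + \left(-48 + 48\right)\right)^{2} = \left(-39 + 0\right)^{2} = \left(-39\right)^{2} = 1521$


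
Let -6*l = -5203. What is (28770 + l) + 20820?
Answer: 302743/6 ≈ 50457.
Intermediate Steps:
l = 5203/6 (l = -⅙*(-5203) = 5203/6 ≈ 867.17)
(28770 + l) + 20820 = (28770 + 5203/6) + 20820 = 177823/6 + 20820 = 302743/6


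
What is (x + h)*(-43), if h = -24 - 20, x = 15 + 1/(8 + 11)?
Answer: 23650/19 ≈ 1244.7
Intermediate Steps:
x = 286/19 (x = 15 + 1/19 = 286/19 ≈ 15.053)
h = -44
(x + h)*(-43) = (286/19 - 44)*(-43) = -550/19*(-43) = 23650/19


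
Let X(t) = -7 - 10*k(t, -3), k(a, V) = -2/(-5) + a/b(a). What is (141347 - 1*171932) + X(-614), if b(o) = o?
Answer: -30606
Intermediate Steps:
k(a, V) = 7/5 (k(a, V) = -2/(-5) + a/a = -2*(-1/5) + 1 = 2/5 + 1 = 7/5)
X(t) = -21 (X(t) = -7 - 10*7/5 = -7 - 14 = -21)
(141347 - 1*171932) + X(-614) = (141347 - 1*171932) - 21 = (141347 - 171932) - 21 = -30585 - 21 = -30606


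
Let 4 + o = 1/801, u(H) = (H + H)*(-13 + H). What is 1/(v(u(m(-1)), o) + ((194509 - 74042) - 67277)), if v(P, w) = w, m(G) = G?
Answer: 801/42601987 ≈ 1.8802e-5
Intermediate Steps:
u(H) = 2*H*(-13 + H) (u(H) = (2*H)*(-13 + H) = 2*H*(-13 + H))
o = -3203/801 (o = -4 + 1/801 = -3203/801 ≈ -3.9988)
1/(v(u(m(-1)), o) + ((194509 - 74042) - 67277)) = 1/(-3203/801 + ((194509 - 74042) - 67277)) = 1/(-3203/801 + (120467 - 67277)) = 1/(-3203/801 + 53190) = 1/(42601987/801) = 801/42601987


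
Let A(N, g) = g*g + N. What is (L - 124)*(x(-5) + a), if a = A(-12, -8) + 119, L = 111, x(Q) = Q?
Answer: -2158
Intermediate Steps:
A(N, g) = N + g² (A(N, g) = g² + N = N + g²)
a = 171 (a = (-12 + (-8)²) + 119 = (-12 + 64) + 119 = 52 + 119 = 171)
(L - 124)*(x(-5) + a) = (111 - 124)*(-5 + 171) = -13*166 = -2158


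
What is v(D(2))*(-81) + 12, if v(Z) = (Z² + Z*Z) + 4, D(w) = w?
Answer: -960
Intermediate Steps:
v(Z) = 4 + 2*Z² (v(Z) = (Z² + Z²) + 4 = 2*Z² + 4 = 4 + 2*Z²)
v(D(2))*(-81) + 12 = (4 + 2*2²)*(-81) + 12 = (4 + 2*4)*(-81) + 12 = (4 + 8)*(-81) + 12 = 12*(-81) + 12 = -972 + 12 = -960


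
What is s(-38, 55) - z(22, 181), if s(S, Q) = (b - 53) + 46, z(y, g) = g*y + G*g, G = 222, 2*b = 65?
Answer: -88277/2 ≈ -44139.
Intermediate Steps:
b = 65/2 (b = (½)*65 = 65/2 ≈ 32.500)
z(y, g) = 222*g + g*y (z(y, g) = g*y + 222*g = 222*g + g*y)
s(S, Q) = 51/2 (s(S, Q) = (65/2 - 53) + 46 = -41/2 + 46 = 51/2)
s(-38, 55) - z(22, 181) = 51/2 - 181*(222 + 22) = 51/2 - 181*244 = 51/2 - 1*44164 = 51/2 - 44164 = -88277/2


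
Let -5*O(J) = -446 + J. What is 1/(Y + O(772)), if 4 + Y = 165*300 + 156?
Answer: 5/247934 ≈ 2.0167e-5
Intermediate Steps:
O(J) = 446/5 - J/5 (O(J) = -(-446 + J)/5 = 446/5 - J/5)
Y = 49652 (Y = -4 + (165*300 + 156) = -4 + (49500 + 156) = -4 + 49656 = 49652)
1/(Y + O(772)) = 1/(49652 + (446/5 - 1/5*772)) = 1/(49652 + (446/5 - 772/5)) = 1/(49652 - 326/5) = 1/(247934/5) = 5/247934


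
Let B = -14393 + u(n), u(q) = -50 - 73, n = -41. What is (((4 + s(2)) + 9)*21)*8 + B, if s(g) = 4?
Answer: -11660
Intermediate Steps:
u(q) = -123
B = -14516 (B = -14393 - 123 = -14516)
(((4 + s(2)) + 9)*21)*8 + B = (((4 + 4) + 9)*21)*8 - 14516 = ((8 + 9)*21)*8 - 14516 = (17*21)*8 - 14516 = 357*8 - 14516 = 2856 - 14516 = -11660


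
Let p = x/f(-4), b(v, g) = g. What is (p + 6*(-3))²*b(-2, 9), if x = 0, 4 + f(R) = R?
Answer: 2916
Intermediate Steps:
f(R) = -4 + R
p = 0 (p = 0/(-4 - 4) = 0/(-8) = 0*(-⅛) = 0)
(p + 6*(-3))²*b(-2, 9) = (0 + 6*(-3))²*9 = (0 - 18)²*9 = (-18)²*9 = 324*9 = 2916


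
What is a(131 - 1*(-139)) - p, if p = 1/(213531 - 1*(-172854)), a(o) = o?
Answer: 104323949/386385 ≈ 270.00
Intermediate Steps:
p = 1/386385 (p = 1/(213531 + 172854) = 1/386385 ≈ 2.5881e-6)
a(131 - 1*(-139)) - p = (131 - 1*(-139)) - 1*1/386385 = (131 + 139) - 1/386385 = 270 - 1/386385 = 104323949/386385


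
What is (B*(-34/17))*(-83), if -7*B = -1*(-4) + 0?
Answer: -664/7 ≈ -94.857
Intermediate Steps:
B = -4/7 (B = -(-1*(-4) + 0)/7 = -(4 + 0)/7 = -1/7*4 = -4/7 ≈ -0.57143)
(B*(-34/17))*(-83) = -(-136)/(7*17)*(-83) = -4/7*(-2)*(-83) = (8/7)*(-83) = -664/7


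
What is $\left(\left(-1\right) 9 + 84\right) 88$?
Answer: $6600$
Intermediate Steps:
$\left(\left(-1\right) 9 + 84\right) 88 = \left(-9 + 84\right) 88 = 75 \cdot 88 = 6600$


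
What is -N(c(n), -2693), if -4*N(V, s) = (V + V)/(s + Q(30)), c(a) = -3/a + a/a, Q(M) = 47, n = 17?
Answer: -1/6426 ≈ -0.00015562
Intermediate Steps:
c(a) = 1 - 3/a (c(a) = -3/a + 1 = 1 - 3/a)
N(V, s) = -V/(2*(47 + s)) (N(V, s) = -(V + V)/(4*(s + 47)) = -2*V/(4*(47 + s)) = -V/(2*(47 + s)))
-N(c(n), -2693) = -(-1)*(-3 + 17)/17/(94 + 2*(-2693)) = -(-1)*(1/17)*14/(94 - 5386) = -(-1)*14/(17*(-5292)) = -(-1)*14*(-1)/(17*5292) = -1*1/6426 = -1/6426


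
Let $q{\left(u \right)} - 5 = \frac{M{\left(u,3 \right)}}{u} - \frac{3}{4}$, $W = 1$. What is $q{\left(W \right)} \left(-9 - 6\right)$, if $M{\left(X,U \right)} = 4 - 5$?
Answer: $- \frac{195}{4} \approx -48.75$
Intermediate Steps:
$M{\left(X,U \right)} = -1$ ($M{\left(X,U \right)} = 4 - 5 = -1$)
$q{\left(u \right)} = \frac{17}{4} - \frac{1}{u}$ ($q{\left(u \right)} = 5 - \left(\frac{3}{4} + \frac{1}{u}\right) = \frac{17}{4} - \frac{1}{u}$)
$q{\left(W \right)} \left(-9 - 6\right) = \left(\frac{17}{4} - 1^{-1}\right) \left(-9 - 6\right) = \left(\frac{17}{4} - 1\right) \left(-15\right) = \frac{13}{4} \left(-15\right) = - \frac{195}{4}$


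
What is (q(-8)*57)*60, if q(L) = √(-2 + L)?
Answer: 3420*I*√10 ≈ 10815.0*I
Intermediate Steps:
(q(-8)*57)*60 = (√(-2 - 8)*57)*60 = (√(-10)*57)*60 = ((I*√10)*57)*60 = (57*I*√10)*60 = 3420*I*√10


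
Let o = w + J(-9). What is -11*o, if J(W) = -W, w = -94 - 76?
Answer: 1771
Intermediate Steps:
w = -170
o = -161 (o = -170 - 1*(-9) = -170 + 9 = -161)
-11*o = -11*(-161) = 1771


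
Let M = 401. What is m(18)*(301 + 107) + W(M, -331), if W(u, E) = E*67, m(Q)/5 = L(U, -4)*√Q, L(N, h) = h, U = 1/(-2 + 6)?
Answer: -22177 - 24480*√2 ≈ -56797.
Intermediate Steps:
U = ¼ (U = 1/4 = ¼ ≈ 0.25000)
m(Q) = -20*√Q (m(Q) = 5*(-4*√Q) = -20*√Q)
W(u, E) = 67*E
m(18)*(301 + 107) + W(M, -331) = (-60*√2)*(301 + 107) + 67*(-331) = -60*√2*408 - 22177 = -24480*√2 - 22177 = -22177 - 24480*√2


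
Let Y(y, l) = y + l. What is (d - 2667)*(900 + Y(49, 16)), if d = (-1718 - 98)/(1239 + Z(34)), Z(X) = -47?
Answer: -383693650/149 ≈ -2.5751e+6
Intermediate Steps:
Y(y, l) = l + y
d = -227/149 (d = (-1718 - 98)/(1239 - 47) = -1816/1192 = -1816*1/1192 = -227/149 ≈ -1.5235)
(d - 2667)*(900 + Y(49, 16)) = (-227/149 - 2667)*(900 + (16 + 49)) = -397610*(900 + 65)/149 = -397610/149*965 = -383693650/149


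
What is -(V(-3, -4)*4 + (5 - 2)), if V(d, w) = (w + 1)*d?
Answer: -39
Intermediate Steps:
V(d, w) = d*(1 + w) (V(d, w) = (1 + w)*d = d*(1 + w))
-(V(-3, -4)*4 + (5 - 2)) = -(-3*(1 - 4)*4 + (5 - 2)) = -(-3*(-3)*4 + 3) = -(9*4 + 3) = -(36 + 3) = -1*39 = -39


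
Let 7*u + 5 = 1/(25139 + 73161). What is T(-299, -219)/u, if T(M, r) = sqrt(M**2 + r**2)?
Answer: -688100*sqrt(137362)/491499 ≈ -518.87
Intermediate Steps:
u = -491499/688100 (u = -5/7 + 1/(7*(25139 + 73161)) = -5/7 + (1/7)/98300 = -5/7 + (1/7)*(1/98300) = -5/7 + 1/688100 = -491499/688100 ≈ -0.71428)
T(-299, -219)/u = sqrt((-299)**2 + (-219)**2)/(-491499/688100) = sqrt(89401 + 47961)*(-688100/491499) = sqrt(137362)*(-688100/491499) = -688100*sqrt(137362)/491499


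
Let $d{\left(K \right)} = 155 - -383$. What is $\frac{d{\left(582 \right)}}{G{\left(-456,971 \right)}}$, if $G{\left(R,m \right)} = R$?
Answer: $- \frac{269}{228} \approx -1.1798$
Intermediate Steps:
$d{\left(K \right)} = 538$ ($d{\left(K \right)} = 155 + 383 = 538$)
$\frac{d{\left(582 \right)}}{G{\left(-456,971 \right)}} = \frac{538}{-456} = 538 \left(- \frac{1}{456}\right) = - \frac{269}{228}$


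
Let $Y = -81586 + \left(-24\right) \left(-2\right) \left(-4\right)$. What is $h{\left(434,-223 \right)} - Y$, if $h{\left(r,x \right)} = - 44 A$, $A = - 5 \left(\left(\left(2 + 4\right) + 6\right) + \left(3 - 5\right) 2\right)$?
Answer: $83538$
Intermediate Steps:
$A = -40$ ($A = - 5 \left(\left(6 + 6\right) - 4\right) = - 5 \left(12 - 4\right) = \left(-5\right) 8 = -40$)
$h{\left(r,x \right)} = 1760$ ($h{\left(r,x \right)} = \left(-44\right) \left(-40\right) = 1760$)
$Y = -81778$ ($Y = -81586 + 48 \left(-4\right) = -81586 - 192 = -81778$)
$h{\left(434,-223 \right)} - Y = 1760 - -81778 = 1760 + 81778 = 83538$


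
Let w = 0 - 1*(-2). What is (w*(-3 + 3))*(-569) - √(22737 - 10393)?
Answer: -2*√3086 ≈ -111.10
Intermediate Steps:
w = 2 (w = 0 + 2 = 2)
(w*(-3 + 3))*(-569) - √(22737 - 10393) = (2*(-3 + 3))*(-569) - √(22737 - 10393) = (2*0)*(-569) - √12344 = 0*(-569) - 2*√3086 = 0 - 2*√3086 = -2*√3086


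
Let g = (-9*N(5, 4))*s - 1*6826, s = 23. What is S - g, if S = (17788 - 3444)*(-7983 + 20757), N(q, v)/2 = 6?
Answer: 183239566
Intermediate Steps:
N(q, v) = 12 (N(q, v) = 2*6 = 12)
S = 183230256 (S = 14344*12774 = 183230256)
g = -9310 (g = -9*12*23 - 1*6826 = -108*23 - 6826 = -2484 - 6826 = -9310)
S - g = 183230256 - 1*(-9310) = 183230256 + 9310 = 183239566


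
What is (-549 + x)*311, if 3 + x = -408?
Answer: -298560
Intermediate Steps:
x = -411 (x = -3 - 408 = -411)
(-549 + x)*311 = (-549 - 411)*311 = -960*311 = -298560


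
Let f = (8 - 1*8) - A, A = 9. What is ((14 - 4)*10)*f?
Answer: -900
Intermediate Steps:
f = -9 (f = (8 - 1*8) - 1*9 = (8 - 8) - 9 = 0 - 9 = -9)
((14 - 4)*10)*f = ((14 - 4)*10)*(-9) = (10*10)*(-9) = 100*(-9) = -900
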